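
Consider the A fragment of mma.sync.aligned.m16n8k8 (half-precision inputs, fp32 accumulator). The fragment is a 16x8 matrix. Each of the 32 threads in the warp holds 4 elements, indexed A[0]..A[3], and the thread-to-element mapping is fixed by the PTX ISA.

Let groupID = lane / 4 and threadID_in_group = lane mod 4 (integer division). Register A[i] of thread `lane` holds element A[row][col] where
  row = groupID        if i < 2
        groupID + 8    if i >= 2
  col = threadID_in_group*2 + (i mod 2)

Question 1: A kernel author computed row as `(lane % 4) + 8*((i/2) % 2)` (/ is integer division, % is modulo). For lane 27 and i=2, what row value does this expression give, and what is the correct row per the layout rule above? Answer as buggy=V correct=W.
buggy=11 correct=14

`(lane % 4) + 8*((i/2) % 2)`[27,2]->11
lane 27: g=6 (27/4), t=3 (27%4)
i=2: r=6+8=14, c=3*2+0=6
row: 11 vs 14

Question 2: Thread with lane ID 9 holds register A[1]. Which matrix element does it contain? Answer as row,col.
lane 9->9/4=2, 9 mod 4=1
i=1  r:2+0->2  c:2·1+1->3

2,3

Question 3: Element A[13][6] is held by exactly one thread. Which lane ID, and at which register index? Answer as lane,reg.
r:13=>grp=5,rB=1  c:6=>tig=3,lo=0
L=5*4+3=23  i=1*2+0=2

23,2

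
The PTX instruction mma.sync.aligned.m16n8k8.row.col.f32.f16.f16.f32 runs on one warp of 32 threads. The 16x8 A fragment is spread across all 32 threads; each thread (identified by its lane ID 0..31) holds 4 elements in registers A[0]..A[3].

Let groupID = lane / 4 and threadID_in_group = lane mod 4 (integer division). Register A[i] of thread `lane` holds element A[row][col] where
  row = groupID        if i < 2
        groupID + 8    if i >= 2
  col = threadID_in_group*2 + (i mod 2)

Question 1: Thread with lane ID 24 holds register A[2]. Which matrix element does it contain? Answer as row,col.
14,0

L=24⇒gr=24>>2=6, th=24&3=0
[2]⇒row 6+8=14  col 0·2+0=0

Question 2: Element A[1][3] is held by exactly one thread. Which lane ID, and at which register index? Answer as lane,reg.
5,1

r=1⇒gr=1,Rb=0  c=3⇒th=1,odd=1
L=1*4+1=5  i=0*2+1=1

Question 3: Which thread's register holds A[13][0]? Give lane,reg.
20,2

r=13→G=5,rhi=1  c=0→T=0,p=0
L=5*4+0=20  i=1*2+0=2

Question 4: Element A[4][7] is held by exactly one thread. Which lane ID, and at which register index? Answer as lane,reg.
19,1

r:4=>grp=4,rB=0  c:7=>tig=3,lo=1
L=4*4+3=19  i=0*2+1=1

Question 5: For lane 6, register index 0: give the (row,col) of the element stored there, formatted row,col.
6: grp=1,tig=2
[0] (1+0,2*2+0) = (1,4)

1,4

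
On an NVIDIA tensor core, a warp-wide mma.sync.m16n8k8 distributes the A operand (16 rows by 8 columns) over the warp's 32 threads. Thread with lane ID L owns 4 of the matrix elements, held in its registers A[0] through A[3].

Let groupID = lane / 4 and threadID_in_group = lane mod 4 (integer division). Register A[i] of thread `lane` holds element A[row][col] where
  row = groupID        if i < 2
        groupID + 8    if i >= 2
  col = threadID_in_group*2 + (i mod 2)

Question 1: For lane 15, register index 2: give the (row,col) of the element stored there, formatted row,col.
11,6

lane 15: G=3 (15/4), T=3 (15%4)
i=2: r=3+8=11, c=3*2+0=6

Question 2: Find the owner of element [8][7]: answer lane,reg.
r:8=>grp=0,rB=1  c:7=>tig=3,lo=1
L=0*4+3=3  i=1*2+1=3

3,3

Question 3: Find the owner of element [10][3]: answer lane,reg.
r=10->g=2,rb=1  c=3->t=1,b0=1
L=2*4+1=9  i=1*2+1=3

9,3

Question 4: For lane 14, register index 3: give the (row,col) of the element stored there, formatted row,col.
11,5

lane 14: gr=3 (14/4), th=2 (14%4)
i=3: r=3+8=11, c=2*2+1=5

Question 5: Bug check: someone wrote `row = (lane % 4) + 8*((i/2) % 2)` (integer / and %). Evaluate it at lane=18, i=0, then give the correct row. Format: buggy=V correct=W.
`(lane % 4) + 8*((i/2) % 2)`[18,0]=>2
lane 18=>18/4=4, 18 mod 4=2
i=0  r:4+0=>4  c:2·2+0=>4
row: 2 vs 4

buggy=2 correct=4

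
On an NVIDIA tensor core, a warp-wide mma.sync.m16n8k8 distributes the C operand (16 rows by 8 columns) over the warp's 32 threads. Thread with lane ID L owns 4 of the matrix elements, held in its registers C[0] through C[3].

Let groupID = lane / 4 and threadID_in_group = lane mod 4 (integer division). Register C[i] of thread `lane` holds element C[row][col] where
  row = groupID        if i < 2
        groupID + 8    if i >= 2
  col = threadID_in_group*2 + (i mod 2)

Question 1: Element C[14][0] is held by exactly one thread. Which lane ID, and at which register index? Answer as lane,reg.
r=14⇒gr=6,Rb=1  c=0⇒th=0,odd=0
L=6*4+0=24  i=1*2+0=2

24,2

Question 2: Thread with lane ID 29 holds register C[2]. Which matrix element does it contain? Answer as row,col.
29: g=7,t=1
[2] (7+8,1*2+0) = (15,2)

15,2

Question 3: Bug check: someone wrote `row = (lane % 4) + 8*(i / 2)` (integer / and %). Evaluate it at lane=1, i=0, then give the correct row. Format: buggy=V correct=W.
buggy=1 correct=0

`(lane % 4) + 8*(i / 2)`[1,0]→1
lane 1→1/4=0, 1 mod 4=1
i=0  r:0+0→0  c:2·1+0→2
row: 1 vs 0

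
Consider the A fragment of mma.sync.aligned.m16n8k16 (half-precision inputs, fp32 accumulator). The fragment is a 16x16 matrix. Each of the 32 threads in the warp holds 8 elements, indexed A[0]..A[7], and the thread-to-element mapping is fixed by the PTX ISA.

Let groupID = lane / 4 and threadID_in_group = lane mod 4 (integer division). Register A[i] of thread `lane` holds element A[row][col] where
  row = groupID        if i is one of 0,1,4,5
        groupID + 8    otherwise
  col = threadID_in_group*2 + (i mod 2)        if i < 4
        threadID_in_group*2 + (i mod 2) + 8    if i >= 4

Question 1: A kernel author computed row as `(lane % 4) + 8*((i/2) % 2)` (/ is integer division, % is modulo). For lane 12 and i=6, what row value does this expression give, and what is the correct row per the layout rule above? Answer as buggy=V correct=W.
`(lane % 4) + 8*((i/2) % 2)`[12,6]→8
lane 12: G=3 (12/4), T=0 (12%4)
i=6: r=3+8=11, c=0*2+0+8=8
row: 8 vs 11

buggy=8 correct=11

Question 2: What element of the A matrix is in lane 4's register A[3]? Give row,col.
lane 4->4/4=1, 4 mod 4=0
i=3  r:1+8->9  c:2·0+1+0->1

9,1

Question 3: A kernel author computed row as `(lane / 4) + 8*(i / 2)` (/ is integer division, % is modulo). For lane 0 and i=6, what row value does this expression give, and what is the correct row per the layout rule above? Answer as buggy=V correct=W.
buggy=24 correct=8

`(lane / 4) + 8*(i / 2)`[0,6]->24
lane 0->0/4=0, 0 mod 4=0
i=6  r:0+8->8  c:2·0+0+8->8
row: 24 vs 8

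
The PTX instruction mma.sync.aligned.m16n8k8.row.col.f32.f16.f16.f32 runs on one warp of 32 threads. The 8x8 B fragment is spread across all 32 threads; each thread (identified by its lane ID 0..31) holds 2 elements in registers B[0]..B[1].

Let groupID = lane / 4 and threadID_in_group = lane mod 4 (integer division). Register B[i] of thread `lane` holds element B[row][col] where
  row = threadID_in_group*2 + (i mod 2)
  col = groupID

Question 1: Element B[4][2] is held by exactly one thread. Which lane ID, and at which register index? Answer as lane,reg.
c: 2->gid=2  r: 4->tid=2,i&1=0
L=2*4+2=10  i=0=0

10,0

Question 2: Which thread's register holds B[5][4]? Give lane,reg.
18,1

c=4⇒gr=4  r=5⇒th=2,odd=1
L=4*4+2=18  i=1=1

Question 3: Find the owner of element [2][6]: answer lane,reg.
25,0

c=6->g=6  r=2->t=1,b0=0
L=6*4+1=25  i=0=0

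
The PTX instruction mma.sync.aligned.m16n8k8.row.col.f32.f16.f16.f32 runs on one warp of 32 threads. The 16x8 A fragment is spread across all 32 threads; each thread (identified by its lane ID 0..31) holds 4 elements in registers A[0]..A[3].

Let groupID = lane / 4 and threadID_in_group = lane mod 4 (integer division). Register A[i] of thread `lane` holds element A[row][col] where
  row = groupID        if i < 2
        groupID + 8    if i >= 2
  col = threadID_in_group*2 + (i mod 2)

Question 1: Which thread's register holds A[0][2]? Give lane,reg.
1,0

r:0=>grp=0,rB=0  c:2=>tig=1,lo=0
L=0*4+1=1  i=0*2+0=0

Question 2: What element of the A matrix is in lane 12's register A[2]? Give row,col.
11,0

12: gr=3,th=0
[2] (3+8,0*2+0) = (11,0)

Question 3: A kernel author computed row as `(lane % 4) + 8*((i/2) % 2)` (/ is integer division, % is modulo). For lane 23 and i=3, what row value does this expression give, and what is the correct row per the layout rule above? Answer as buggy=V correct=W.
`(lane % 4) + 8*((i/2) % 2)`[23,3]=>11
23: grp=5,tig=3
[3] (5+8,3*2+1) = (13,7)
row: 11 vs 13

buggy=11 correct=13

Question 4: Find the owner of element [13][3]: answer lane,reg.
21,3

r:13=>grp=5,rB=1  c:3=>tig=1,lo=1
L=5*4+1=21  i=1*2+1=3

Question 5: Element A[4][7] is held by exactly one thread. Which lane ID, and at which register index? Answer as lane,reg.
r: 4->gid=4,r8=0  c: 7->tid=3,i&1=1
L=4*4+3=19  i=0*2+1=1

19,1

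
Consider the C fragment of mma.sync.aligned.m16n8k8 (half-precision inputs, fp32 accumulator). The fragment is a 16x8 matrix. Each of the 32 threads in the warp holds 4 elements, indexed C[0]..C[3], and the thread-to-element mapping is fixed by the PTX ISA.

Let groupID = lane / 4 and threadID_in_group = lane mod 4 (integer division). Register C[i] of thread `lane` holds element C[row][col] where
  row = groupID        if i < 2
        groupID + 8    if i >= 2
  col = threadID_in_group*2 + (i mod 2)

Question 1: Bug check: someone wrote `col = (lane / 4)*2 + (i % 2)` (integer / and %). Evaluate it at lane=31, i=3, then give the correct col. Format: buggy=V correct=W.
buggy=15 correct=7

`(lane / 4)*2 + (i % 2)`[31,3]→15
L=31→G=31>>2=7, T=31&3=3
[3]→row 7+8=15  col 3·2+1=7
col: 15 vs 7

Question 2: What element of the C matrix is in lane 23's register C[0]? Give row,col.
5,6

23: g=5,t=3
[0] (5+0,3*2+0) = (5,6)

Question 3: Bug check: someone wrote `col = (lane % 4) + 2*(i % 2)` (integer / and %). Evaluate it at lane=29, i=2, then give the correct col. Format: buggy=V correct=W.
`(lane % 4) + 2*(i % 2)`[29,2]->1
L=29->gid=29>>2=7, tid=29&3=1
[2]->row 7+8=15  col 1·2+0=2
col: 1 vs 2

buggy=1 correct=2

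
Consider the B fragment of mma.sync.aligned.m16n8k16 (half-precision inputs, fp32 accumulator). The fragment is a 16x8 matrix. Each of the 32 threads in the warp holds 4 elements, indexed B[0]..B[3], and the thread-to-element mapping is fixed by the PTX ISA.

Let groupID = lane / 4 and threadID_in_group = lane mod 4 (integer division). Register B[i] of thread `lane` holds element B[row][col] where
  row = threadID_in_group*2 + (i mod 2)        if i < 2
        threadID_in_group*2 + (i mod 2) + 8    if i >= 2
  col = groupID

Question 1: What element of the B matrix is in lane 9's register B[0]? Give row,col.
9: G=2,T=1
[0] (1*2+0+0,2) = (2,2)

2,2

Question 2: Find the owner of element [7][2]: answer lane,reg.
11,1

c: 2->gid=2  r: 7->r8=0,tid=3,i&1=1
L=2*4+3=11  i=0*2+1=1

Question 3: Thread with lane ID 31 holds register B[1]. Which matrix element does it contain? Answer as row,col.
7,7

lane 31⇒31/4=7, 31 mod 4=3
i=1  r:2·3+1+0⇒7  c:7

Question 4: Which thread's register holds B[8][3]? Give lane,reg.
12,2

c=3->g=3  r=8->rb=1,t=0,b0=0
L=3*4+0=12  i=1*2+0=2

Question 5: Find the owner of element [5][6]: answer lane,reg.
c=6->g=6  r=5->rb=0,t=2,b0=1
L=6*4+2=26  i=0*2+1=1

26,1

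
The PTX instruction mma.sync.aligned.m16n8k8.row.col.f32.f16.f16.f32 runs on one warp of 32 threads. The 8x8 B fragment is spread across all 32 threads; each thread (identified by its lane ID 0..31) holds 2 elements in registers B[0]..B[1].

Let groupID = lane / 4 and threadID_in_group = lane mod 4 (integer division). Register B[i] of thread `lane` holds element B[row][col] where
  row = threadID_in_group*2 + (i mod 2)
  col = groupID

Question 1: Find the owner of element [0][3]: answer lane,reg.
c=3->g=3  r=0->t=0,b0=0
L=3*4+0=12  i=0=0

12,0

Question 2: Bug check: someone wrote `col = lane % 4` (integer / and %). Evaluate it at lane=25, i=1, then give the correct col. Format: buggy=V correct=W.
buggy=1 correct=6

`lane % 4`[25,1]→1
25: G=6,T=1
[1] (1*2+1,6) = (3,6)
col: 1 vs 6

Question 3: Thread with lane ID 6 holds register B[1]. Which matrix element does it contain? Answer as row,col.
5,1

lane 6: gr=1 (6/4), th=2 (6%4)
i=1: r=2*2+1=5, c=gr=1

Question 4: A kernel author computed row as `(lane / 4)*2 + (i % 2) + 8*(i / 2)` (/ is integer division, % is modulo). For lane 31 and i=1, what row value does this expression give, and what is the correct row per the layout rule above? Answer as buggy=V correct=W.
buggy=15 correct=7

`(lane / 4)*2 + (i % 2) + 8*(i / 2)`[31,1]->15
lane 31->31/4=7, 31 mod 4=3
i=1  r:2·3+1->7  c:7
row: 15 vs 7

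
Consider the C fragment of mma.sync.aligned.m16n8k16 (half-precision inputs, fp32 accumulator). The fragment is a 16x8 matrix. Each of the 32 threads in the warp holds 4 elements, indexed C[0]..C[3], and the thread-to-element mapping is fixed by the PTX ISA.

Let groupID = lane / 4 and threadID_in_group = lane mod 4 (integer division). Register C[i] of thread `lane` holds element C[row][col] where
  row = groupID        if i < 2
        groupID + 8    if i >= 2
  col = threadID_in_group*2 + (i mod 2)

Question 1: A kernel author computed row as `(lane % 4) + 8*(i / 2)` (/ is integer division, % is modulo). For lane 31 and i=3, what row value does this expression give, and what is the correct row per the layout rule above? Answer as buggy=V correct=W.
buggy=11 correct=15

`(lane % 4) + 8*(i / 2)`[31,3]->11
lane 31->31/4=7, 31 mod 4=3
i=3  r:7+8->15  c:2·3+1->7
row: 11 vs 15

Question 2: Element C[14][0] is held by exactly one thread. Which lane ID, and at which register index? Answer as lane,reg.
24,2

r=14→G=6,rhi=1  c=0→T=0,p=0
L=6*4+0=24  i=1*2+0=2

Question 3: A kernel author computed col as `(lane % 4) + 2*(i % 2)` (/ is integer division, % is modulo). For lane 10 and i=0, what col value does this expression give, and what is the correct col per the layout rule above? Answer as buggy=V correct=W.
buggy=2 correct=4

`(lane % 4) + 2*(i % 2)`[10,0]⇒2
lane 10: gr=2 (10/4), th=2 (10%4)
i=0: r=2+0=2, c=2*2+0=4
col: 2 vs 4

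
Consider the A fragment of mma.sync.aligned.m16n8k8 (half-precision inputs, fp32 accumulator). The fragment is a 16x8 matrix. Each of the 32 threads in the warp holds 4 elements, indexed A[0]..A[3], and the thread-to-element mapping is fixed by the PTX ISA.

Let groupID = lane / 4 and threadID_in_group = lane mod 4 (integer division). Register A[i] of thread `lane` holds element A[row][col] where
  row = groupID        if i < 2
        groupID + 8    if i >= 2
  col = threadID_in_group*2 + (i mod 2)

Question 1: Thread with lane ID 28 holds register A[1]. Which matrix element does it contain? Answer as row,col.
lane 28: gid=7 (28/4), tid=0 (28%4)
i=1: r=7+0=7, c=0*2+1=1

7,1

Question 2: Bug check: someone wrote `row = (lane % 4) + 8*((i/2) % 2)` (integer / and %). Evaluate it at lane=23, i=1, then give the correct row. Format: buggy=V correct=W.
`(lane % 4) + 8*((i/2) % 2)`[23,1]⇒3
L=23⇒gr=23>>2=5, th=23&3=3
[1]⇒row 5+0=5  col 3·2+1=7
row: 3 vs 5

buggy=3 correct=5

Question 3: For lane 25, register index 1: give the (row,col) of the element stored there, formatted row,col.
L=25=>grp=25>>2=6, tig=25&3=1
[1]=>row 6+0=6  col 1·2+1=3

6,3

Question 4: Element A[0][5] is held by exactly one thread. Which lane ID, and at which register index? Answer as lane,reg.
r=0→G=0,rhi=0  c=5→T=2,p=1
L=0*4+2=2  i=0*2+1=1

2,1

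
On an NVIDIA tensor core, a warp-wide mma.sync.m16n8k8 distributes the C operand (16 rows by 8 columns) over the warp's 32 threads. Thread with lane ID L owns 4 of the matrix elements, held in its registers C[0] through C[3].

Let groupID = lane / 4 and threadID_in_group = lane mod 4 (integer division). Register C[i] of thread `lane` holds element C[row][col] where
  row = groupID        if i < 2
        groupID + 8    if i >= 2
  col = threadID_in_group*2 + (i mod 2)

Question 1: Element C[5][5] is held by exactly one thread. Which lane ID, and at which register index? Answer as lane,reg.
22,1

r=5→G=5,rhi=0  c=5→T=2,p=1
L=5*4+2=22  i=0*2+1=1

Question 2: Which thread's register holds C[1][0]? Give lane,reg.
r=1→G=1,rhi=0  c=0→T=0,p=0
L=1*4+0=4  i=0*2+0=0

4,0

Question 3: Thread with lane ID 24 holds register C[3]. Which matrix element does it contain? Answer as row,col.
14,1

L=24=>grp=24>>2=6, tig=24&3=0
[3]=>row 6+8=14  col 0·2+1=1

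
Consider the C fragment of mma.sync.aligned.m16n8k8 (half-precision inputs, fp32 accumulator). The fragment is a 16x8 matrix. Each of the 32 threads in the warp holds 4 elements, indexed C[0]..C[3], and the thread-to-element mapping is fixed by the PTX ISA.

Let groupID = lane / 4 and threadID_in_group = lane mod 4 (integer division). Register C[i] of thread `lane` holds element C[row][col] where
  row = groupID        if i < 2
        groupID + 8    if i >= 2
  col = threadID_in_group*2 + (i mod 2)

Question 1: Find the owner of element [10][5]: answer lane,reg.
r=10⇒gr=2,Rb=1  c=5⇒th=2,odd=1
L=2*4+2=10  i=1*2+1=3

10,3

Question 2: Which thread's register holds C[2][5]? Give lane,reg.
10,1

r:2=>grp=2,rB=0  c:5=>tig=2,lo=1
L=2*4+2=10  i=0*2+1=1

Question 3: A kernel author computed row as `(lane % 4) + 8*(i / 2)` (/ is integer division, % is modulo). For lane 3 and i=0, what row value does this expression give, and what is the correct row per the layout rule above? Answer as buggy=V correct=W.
`(lane % 4) + 8*(i / 2)`[3,0]→3
L=3→G=3>>2=0, T=3&3=3
[0]→row 0+0=0  col 3·2+0=6
row: 3 vs 0

buggy=3 correct=0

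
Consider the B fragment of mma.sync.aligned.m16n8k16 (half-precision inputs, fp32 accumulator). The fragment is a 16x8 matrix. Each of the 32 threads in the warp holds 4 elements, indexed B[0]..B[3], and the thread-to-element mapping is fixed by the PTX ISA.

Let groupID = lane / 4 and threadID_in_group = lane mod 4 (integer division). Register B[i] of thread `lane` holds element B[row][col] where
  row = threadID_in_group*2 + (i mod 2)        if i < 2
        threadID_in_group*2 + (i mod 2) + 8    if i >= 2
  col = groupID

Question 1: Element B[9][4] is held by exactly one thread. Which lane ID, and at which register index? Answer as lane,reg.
c:4=>grp=4  r:9=>rB=1,tig=0,lo=1
L=4*4+0=16  i=1*2+1=3

16,3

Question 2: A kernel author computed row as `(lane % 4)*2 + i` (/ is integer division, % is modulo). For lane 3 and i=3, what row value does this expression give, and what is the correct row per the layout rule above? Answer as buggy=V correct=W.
buggy=9 correct=15

`(lane % 4)*2 + i`[3,3]=>9
3: grp=0,tig=3
[3] (3*2+1+8,0) = (15,0)
row: 9 vs 15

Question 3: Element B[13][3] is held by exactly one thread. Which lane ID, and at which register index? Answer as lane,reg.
14,3

c=3⇒gr=3  r=13⇒Rb=1,th=2,odd=1
L=3*4+2=14  i=1*2+1=3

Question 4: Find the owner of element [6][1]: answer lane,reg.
c:1=>grp=1  r:6=>rB=0,tig=3,lo=0
L=1*4+3=7  i=0*2+0=0

7,0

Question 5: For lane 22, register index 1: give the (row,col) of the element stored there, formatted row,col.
5,5

L=22=>grp=22>>2=5, tig=22&3=2
[1]=>row 2·2+1+0=5  col grp=5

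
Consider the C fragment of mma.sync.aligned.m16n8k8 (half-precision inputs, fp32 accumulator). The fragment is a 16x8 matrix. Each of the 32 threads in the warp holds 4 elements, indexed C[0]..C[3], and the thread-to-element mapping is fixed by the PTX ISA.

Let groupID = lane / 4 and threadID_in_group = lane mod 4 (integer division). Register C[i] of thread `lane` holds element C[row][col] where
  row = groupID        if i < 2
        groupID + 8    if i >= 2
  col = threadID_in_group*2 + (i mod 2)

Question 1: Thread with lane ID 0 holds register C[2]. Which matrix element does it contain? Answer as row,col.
lane 0: G=0 (0/4), T=0 (0%4)
i=2: r=0+8=8, c=0*2+0=0

8,0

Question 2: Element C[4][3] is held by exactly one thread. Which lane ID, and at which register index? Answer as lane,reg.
r=4->g=4,rb=0  c=3->t=1,b0=1
L=4*4+1=17  i=0*2+1=1

17,1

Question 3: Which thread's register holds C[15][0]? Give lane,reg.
28,2

r:15=>grp=7,rB=1  c:0=>tig=0,lo=0
L=7*4+0=28  i=1*2+0=2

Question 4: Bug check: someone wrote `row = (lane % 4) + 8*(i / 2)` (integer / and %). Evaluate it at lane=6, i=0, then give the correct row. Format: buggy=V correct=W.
buggy=2 correct=1

`(lane % 4) + 8*(i / 2)`[6,0]⇒2
lane 6: gr=1 (6/4), th=2 (6%4)
i=0: r=1+0=1, c=2*2+0=4
row: 2 vs 1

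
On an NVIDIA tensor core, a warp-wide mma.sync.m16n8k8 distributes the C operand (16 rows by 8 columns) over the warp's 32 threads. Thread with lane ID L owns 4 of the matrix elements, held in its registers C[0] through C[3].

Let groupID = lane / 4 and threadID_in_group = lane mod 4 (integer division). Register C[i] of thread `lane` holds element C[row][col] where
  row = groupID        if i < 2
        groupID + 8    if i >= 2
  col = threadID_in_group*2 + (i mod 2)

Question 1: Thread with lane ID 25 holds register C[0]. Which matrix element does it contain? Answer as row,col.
6,2

lane 25->25/4=6, 25 mod 4=1
i=0  r:6+0->6  c:2·1+0->2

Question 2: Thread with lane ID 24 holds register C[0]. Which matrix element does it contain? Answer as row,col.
6,0

lane 24=>24/4=6, 24 mod 4=0
i=0  r:6+0=>6  c:2·0+0=>0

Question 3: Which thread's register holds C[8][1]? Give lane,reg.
0,3

r=8⇒gr=0,Rb=1  c=1⇒th=0,odd=1
L=0*4+0=0  i=1*2+1=3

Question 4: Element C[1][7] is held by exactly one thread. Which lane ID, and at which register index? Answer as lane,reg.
r=1⇒gr=1,Rb=0  c=7⇒th=3,odd=1
L=1*4+3=7  i=0*2+1=1

7,1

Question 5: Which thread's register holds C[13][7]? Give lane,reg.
23,3

r: 13->gid=5,r8=1  c: 7->tid=3,i&1=1
L=5*4+3=23  i=1*2+1=3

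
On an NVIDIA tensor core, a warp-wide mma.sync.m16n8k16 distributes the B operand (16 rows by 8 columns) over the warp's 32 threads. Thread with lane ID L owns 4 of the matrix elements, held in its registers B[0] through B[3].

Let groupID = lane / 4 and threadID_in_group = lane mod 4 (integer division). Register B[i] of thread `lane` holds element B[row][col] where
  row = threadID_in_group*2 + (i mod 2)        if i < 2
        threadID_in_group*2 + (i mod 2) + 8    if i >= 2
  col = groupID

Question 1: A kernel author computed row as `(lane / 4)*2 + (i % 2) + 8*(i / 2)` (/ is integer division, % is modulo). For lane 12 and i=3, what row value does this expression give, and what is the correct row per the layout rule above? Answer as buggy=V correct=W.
`(lane / 4)*2 + (i % 2) + 8*(i / 2)`[12,3]->15
lane 12: gid=3 (12/4), tid=0 (12%4)
i=3: r=0*2+1+8=9, c=gid=3
row: 15 vs 9

buggy=15 correct=9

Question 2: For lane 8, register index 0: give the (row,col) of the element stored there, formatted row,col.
0,2

8: g=2,t=0
[0] (0*2+0+0,2) = (0,2)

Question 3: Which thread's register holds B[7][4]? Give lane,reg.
19,1

c=4⇒gr=4  r=7⇒Rb=0,th=3,odd=1
L=4*4+3=19  i=0*2+1=1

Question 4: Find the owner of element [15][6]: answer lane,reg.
c:6=>grp=6  r:15=>rB=1,tig=3,lo=1
L=6*4+3=27  i=1*2+1=3

27,3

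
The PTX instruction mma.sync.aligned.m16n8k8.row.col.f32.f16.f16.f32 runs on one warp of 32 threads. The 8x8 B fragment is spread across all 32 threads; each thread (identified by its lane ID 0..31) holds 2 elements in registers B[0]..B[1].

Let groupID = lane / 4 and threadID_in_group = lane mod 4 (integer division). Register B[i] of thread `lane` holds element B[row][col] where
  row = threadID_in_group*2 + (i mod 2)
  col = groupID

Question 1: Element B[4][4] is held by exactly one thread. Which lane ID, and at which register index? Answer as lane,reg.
18,0

c:4=>grp=4  r:4=>tig=2,lo=0
L=4*4+2=18  i=0=0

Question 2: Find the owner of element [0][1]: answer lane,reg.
c:1=>grp=1  r:0=>tig=0,lo=0
L=1*4+0=4  i=0=0

4,0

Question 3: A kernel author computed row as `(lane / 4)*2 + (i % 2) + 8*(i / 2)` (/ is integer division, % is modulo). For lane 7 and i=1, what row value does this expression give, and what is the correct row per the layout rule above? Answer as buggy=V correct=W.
buggy=3 correct=7

`(lane / 4)*2 + (i % 2) + 8*(i / 2)`[7,1]->3
7: g=1,t=3
[1] (3*2+1,1) = (7,1)
row: 3 vs 7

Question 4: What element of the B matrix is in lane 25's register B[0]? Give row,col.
25: gid=6,tid=1
[0] (1*2+0,6) = (2,6)

2,6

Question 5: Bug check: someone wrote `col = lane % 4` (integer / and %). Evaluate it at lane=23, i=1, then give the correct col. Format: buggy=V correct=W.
`lane % 4`[23,1]⇒3
L=23⇒gr=23>>2=5, th=23&3=3
[1]⇒row 3·2+1=7  col gr=5
col: 3 vs 5

buggy=3 correct=5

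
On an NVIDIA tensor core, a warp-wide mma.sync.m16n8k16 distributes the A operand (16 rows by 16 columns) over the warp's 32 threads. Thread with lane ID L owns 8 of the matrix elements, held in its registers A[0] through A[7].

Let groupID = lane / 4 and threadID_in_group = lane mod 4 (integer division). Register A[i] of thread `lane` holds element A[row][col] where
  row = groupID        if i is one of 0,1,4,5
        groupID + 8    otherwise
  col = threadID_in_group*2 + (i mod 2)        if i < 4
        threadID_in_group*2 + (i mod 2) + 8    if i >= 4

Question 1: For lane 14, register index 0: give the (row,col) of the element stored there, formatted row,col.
L=14->gid=14>>2=3, tid=14&3=2
[0]->row 3+0=3  col 2·2+0+0=4

3,4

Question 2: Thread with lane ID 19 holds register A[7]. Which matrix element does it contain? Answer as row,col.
lane 19->19/4=4, 19 mod 4=3
i=7  r:4+8->12  c:2·3+1+8->15

12,15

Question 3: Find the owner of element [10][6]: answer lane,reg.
11,2

r:10=>grp=2,rB=1  c:6=>cB=0,tig=3,lo=0
L=2*4+3=11  i=0*4+1*2+0=2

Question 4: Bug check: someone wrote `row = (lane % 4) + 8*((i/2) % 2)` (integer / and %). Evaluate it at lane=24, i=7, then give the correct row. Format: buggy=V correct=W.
buggy=8 correct=14

`(lane % 4) + 8*((i/2) % 2)`[24,7]→8
L=24→G=24>>2=6, T=24&3=0
[7]→row 6+8=14  col 0·2+1+8=9
row: 8 vs 14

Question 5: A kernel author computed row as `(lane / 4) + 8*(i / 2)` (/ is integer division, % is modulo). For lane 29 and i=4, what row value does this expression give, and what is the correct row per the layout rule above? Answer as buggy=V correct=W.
buggy=23 correct=7

`(lane / 4) + 8*(i / 2)`[29,4]->23
L=29->g=29>>2=7, t=29&3=1
[4]->row 7+0=7  col 1·2+0+8=10
row: 23 vs 7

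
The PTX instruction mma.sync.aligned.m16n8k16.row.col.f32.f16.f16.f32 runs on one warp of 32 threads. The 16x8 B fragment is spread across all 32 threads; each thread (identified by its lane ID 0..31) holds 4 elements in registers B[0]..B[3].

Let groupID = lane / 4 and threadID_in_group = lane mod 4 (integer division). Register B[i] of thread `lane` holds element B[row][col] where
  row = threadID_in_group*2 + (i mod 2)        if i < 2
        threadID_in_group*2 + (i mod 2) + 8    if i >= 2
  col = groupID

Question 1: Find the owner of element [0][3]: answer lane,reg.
12,0

c=3⇒gr=3  r=0⇒Rb=0,th=0,odd=0
L=3*4+0=12  i=0*2+0=0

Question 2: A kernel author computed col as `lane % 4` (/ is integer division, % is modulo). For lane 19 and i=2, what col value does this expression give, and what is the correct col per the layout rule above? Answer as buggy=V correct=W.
buggy=3 correct=4

`lane % 4`[19,2]=>3
19: grp=4,tig=3
[2] (3*2+0+8,4) = (14,4)
col: 3 vs 4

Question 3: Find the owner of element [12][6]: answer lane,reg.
c=6⇒gr=6  r=12⇒Rb=1,th=2,odd=0
L=6*4+2=26  i=1*2+0=2

26,2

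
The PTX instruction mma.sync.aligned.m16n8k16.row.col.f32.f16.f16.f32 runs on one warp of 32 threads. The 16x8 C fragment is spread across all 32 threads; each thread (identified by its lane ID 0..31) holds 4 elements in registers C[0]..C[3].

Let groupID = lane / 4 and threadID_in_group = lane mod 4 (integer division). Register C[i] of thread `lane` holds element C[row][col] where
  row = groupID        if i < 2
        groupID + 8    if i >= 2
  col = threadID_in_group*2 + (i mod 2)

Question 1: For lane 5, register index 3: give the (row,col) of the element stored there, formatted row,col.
lane 5: gid=1 (5/4), tid=1 (5%4)
i=3: r=1+8=9, c=1*2+1=3

9,3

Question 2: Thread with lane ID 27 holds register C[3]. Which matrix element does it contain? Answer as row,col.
14,7

L=27⇒gr=27>>2=6, th=27&3=3
[3]⇒row 6+8=14  col 3·2+1=7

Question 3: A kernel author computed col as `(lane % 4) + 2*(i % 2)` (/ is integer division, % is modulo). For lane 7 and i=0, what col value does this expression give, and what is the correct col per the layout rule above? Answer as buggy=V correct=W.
`(lane % 4) + 2*(i % 2)`[7,0]⇒3
lane 7: gr=1 (7/4), th=3 (7%4)
i=0: r=1+0=1, c=3*2+0=6
col: 3 vs 6

buggy=3 correct=6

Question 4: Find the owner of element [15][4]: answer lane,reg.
30,2

r=15→G=7,rhi=1  c=4→T=2,p=0
L=7*4+2=30  i=1*2+0=2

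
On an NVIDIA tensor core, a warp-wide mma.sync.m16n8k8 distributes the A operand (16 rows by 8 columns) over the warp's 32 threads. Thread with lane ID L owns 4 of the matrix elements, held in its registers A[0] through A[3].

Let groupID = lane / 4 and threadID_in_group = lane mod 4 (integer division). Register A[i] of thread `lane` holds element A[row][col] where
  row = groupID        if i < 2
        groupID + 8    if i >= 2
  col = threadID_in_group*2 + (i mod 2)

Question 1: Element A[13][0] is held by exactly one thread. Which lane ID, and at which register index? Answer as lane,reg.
20,2

r=13->g=5,rb=1  c=0->t=0,b0=0
L=5*4+0=20  i=1*2+0=2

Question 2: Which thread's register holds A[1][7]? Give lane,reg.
r=1→G=1,rhi=0  c=7→T=3,p=1
L=1*4+3=7  i=0*2+1=1

7,1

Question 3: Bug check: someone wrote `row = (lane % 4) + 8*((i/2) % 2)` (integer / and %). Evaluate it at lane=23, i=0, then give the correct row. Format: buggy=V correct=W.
buggy=3 correct=5

`(lane % 4) + 8*((i/2) % 2)`[23,0]=>3
lane 23=>23/4=5, 23 mod 4=3
i=0  r:5+0=>5  c:2·3+0=>6
row: 3 vs 5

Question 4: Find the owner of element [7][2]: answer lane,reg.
r:7=>grp=7,rB=0  c:2=>tig=1,lo=0
L=7*4+1=29  i=0*2+0=0

29,0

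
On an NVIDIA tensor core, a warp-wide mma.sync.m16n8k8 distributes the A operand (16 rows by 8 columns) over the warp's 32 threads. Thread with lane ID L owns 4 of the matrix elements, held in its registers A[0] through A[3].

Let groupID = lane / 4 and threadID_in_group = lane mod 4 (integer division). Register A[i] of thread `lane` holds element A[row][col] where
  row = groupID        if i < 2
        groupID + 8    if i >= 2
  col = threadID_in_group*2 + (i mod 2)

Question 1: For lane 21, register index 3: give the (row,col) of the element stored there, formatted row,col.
13,3

lane 21→21/4=5, 21 mod 4=1
i=3  r:5+8→13  c:2·1+1→3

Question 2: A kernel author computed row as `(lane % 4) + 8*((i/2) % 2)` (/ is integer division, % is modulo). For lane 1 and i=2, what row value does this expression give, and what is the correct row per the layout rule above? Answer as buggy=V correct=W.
`(lane % 4) + 8*((i/2) % 2)`[1,2]⇒9
1: gr=0,th=1
[2] (0+8,1*2+0) = (8,2)
row: 9 vs 8

buggy=9 correct=8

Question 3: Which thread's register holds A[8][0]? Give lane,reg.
0,2

r=8->g=0,rb=1  c=0->t=0,b0=0
L=0*4+0=0  i=1*2+0=2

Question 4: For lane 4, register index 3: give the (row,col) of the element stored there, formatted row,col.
L=4->gid=4>>2=1, tid=4&3=0
[3]->row 1+8=9  col 0·2+1=1

9,1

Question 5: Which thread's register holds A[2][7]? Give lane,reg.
r=2⇒gr=2,Rb=0  c=7⇒th=3,odd=1
L=2*4+3=11  i=0*2+1=1

11,1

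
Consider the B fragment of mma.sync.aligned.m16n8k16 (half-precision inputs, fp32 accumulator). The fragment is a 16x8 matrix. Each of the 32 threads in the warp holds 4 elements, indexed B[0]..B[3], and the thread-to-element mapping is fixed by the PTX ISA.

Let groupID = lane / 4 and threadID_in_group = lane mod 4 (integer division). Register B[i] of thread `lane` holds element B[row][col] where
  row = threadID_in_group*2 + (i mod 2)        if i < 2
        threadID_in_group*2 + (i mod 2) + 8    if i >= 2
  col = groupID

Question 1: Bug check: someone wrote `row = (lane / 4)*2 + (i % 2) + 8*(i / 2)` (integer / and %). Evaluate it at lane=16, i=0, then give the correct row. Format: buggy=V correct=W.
buggy=8 correct=0

`(lane / 4)*2 + (i % 2) + 8*(i / 2)`[16,0]→8
L=16→G=16>>2=4, T=16&3=0
[0]→row 0·2+0+0=0  col G=4
row: 8 vs 0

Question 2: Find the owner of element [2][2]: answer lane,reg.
c=2→G=2  r=2→rhi=0,T=1,p=0
L=2*4+1=9  i=0*2+0=0

9,0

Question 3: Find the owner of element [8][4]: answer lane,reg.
c=4→G=4  r=8→rhi=1,T=0,p=0
L=4*4+0=16  i=1*2+0=2

16,2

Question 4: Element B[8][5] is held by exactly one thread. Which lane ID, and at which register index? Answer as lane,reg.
20,2

c=5⇒gr=5  r=8⇒Rb=1,th=0,odd=0
L=5*4+0=20  i=1*2+0=2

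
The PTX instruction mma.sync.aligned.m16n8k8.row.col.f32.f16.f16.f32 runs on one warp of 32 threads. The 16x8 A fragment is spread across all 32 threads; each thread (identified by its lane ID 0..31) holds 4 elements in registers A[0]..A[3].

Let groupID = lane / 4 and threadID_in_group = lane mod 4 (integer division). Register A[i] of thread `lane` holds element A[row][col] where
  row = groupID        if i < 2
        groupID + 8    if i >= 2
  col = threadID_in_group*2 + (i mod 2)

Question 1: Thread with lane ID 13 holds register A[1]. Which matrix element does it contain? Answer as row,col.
3,3

13: g=3,t=1
[1] (3+0,1*2+1) = (3,3)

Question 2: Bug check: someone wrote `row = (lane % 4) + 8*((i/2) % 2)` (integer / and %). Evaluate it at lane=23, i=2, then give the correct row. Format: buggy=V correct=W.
`(lane % 4) + 8*((i/2) % 2)`[23,2]->11
L=23->gid=23>>2=5, tid=23&3=3
[2]->row 5+8=13  col 3·2+0=6
row: 11 vs 13

buggy=11 correct=13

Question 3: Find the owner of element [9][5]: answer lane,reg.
r: 9->gid=1,r8=1  c: 5->tid=2,i&1=1
L=1*4+2=6  i=1*2+1=3

6,3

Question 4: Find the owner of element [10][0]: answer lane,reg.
8,2

r=10⇒gr=2,Rb=1  c=0⇒th=0,odd=0
L=2*4+0=8  i=1*2+0=2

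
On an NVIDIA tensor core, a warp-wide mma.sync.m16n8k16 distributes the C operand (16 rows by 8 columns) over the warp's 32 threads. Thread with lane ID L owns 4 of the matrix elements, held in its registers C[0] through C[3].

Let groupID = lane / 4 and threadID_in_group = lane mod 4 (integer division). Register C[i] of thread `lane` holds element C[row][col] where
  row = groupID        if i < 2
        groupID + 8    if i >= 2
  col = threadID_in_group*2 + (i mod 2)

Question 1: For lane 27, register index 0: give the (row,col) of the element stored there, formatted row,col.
lane 27->27/4=6, 27 mod 4=3
i=0  r:6+0->6  c:2·3+0->6

6,6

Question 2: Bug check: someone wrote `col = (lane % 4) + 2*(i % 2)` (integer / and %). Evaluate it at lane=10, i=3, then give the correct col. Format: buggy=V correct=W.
`(lane % 4) + 2*(i % 2)`[10,3]→4
lane 10: G=2 (10/4), T=2 (10%4)
i=3: r=2+8=10, c=2*2+1=5
col: 4 vs 5

buggy=4 correct=5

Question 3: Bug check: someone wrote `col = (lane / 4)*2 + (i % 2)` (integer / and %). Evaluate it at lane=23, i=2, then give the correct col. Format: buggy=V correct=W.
buggy=10 correct=6

`(lane / 4)*2 + (i % 2)`[23,2]->10
L=23->g=23>>2=5, t=23&3=3
[2]->row 5+8=13  col 3·2+0=6
col: 10 vs 6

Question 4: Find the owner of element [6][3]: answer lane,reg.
25,1

r=6->g=6,rb=0  c=3->t=1,b0=1
L=6*4+1=25  i=0*2+1=1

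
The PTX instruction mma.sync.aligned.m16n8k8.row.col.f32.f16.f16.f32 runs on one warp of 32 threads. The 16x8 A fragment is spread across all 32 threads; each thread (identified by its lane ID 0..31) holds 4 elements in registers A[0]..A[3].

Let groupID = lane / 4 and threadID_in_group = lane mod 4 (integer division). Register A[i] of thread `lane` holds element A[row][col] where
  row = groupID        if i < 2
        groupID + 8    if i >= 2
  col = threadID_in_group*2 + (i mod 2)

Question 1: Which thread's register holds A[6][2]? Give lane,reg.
r:6=>grp=6,rB=0  c:2=>tig=1,lo=0
L=6*4+1=25  i=0*2+0=0

25,0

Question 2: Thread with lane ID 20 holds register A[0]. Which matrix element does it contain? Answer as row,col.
5,0

lane 20: gid=5 (20/4), tid=0 (20%4)
i=0: r=5+0=5, c=0*2+0=0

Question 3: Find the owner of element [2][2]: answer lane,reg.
9,0

r: 2->gid=2,r8=0  c: 2->tid=1,i&1=0
L=2*4+1=9  i=0*2+0=0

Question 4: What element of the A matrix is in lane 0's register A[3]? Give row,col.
0: g=0,t=0
[3] (0+8,0*2+1) = (8,1)

8,1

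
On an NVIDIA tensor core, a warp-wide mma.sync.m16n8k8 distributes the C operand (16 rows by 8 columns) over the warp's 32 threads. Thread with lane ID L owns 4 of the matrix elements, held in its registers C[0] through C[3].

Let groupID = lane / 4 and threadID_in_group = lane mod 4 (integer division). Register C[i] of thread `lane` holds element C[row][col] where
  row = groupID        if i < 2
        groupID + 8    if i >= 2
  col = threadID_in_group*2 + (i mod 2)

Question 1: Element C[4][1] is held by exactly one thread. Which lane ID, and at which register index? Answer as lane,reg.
r: 4->gid=4,r8=0  c: 1->tid=0,i&1=1
L=4*4+0=16  i=0*2+1=1

16,1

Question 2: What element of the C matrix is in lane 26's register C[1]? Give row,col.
lane 26: g=6 (26/4), t=2 (26%4)
i=1: r=6+0=6, c=2*2+1=5

6,5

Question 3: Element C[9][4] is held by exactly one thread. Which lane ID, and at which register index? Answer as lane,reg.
r:9=>grp=1,rB=1  c:4=>tig=2,lo=0
L=1*4+2=6  i=1*2+0=2

6,2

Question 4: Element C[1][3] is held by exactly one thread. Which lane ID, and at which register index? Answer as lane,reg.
5,1

r=1⇒gr=1,Rb=0  c=3⇒th=1,odd=1
L=1*4+1=5  i=0*2+1=1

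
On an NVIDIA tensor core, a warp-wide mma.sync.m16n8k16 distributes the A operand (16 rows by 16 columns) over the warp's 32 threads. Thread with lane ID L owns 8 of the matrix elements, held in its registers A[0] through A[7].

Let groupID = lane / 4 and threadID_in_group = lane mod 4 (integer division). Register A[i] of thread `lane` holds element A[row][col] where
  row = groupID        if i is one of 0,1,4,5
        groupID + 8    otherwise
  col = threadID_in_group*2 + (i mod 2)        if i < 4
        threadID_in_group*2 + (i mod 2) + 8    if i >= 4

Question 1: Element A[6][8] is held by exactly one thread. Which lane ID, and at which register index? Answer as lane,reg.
r=6→G=6,rhi=0  c=8→chi=1,T=0,p=0
L=6*4+0=24  i=1*4+0*2+0=4

24,4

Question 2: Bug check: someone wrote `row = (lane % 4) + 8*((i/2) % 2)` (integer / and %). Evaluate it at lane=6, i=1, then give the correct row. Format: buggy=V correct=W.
buggy=2 correct=1

`(lane % 4) + 8*((i/2) % 2)`[6,1]=>2
L=6=>grp=6>>2=1, tig=6&3=2
[1]=>row 1+0=1  col 2·2+1+0=5
row: 2 vs 1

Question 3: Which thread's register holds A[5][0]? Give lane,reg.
r:5=>grp=5,rB=0  c:0=>cB=0,tig=0,lo=0
L=5*4+0=20  i=0*4+0*2+0=0

20,0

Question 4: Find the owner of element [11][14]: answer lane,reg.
15,6

r: 11->gid=3,r8=1  c: 14->c8=1,tid=3,i&1=0
L=3*4+3=15  i=1*4+1*2+0=6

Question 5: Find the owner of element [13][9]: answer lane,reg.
20,7

r=13→G=5,rhi=1  c=9→chi=1,T=0,p=1
L=5*4+0=20  i=1*4+1*2+1=7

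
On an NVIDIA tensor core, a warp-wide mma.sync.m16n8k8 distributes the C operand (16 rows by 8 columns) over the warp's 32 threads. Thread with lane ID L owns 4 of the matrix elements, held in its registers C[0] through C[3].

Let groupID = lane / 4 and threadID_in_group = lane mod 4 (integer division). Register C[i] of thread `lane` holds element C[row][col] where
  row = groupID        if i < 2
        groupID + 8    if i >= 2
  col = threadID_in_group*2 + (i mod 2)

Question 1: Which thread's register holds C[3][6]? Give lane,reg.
15,0

r=3⇒gr=3,Rb=0  c=6⇒th=3,odd=0
L=3*4+3=15  i=0*2+0=0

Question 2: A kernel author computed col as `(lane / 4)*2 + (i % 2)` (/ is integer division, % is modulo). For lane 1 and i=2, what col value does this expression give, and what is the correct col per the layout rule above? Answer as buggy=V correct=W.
buggy=0 correct=2

`(lane / 4)*2 + (i % 2)`[1,2]⇒0
lane 1⇒1/4=0, 1 mod 4=1
i=2  r:0+8⇒8  c:2·1+0⇒2
col: 0 vs 2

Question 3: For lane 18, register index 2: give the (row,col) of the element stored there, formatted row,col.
18: grp=4,tig=2
[2] (4+8,2*2+0) = (12,4)

12,4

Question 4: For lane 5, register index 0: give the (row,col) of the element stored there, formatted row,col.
1,2

5: grp=1,tig=1
[0] (1+0,1*2+0) = (1,2)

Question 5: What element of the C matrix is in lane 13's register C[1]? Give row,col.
lane 13: g=3 (13/4), t=1 (13%4)
i=1: r=3+0=3, c=1*2+1=3

3,3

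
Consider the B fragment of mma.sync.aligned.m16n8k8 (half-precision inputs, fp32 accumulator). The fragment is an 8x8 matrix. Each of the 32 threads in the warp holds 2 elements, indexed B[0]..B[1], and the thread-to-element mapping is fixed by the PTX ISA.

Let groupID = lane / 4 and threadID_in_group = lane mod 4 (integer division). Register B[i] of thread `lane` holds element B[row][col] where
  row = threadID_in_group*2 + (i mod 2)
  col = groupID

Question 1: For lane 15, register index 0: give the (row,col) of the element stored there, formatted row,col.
6,3

L=15->g=15>>2=3, t=15&3=3
[0]->row 3·2+0=6  col g=3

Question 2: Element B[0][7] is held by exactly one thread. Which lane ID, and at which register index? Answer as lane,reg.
28,0

c=7⇒gr=7  r=0⇒th=0,odd=0
L=7*4+0=28  i=0=0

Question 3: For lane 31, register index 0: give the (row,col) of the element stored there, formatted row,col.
L=31→G=31>>2=7, T=31&3=3
[0]→row 3·2+0=6  col G=7

6,7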